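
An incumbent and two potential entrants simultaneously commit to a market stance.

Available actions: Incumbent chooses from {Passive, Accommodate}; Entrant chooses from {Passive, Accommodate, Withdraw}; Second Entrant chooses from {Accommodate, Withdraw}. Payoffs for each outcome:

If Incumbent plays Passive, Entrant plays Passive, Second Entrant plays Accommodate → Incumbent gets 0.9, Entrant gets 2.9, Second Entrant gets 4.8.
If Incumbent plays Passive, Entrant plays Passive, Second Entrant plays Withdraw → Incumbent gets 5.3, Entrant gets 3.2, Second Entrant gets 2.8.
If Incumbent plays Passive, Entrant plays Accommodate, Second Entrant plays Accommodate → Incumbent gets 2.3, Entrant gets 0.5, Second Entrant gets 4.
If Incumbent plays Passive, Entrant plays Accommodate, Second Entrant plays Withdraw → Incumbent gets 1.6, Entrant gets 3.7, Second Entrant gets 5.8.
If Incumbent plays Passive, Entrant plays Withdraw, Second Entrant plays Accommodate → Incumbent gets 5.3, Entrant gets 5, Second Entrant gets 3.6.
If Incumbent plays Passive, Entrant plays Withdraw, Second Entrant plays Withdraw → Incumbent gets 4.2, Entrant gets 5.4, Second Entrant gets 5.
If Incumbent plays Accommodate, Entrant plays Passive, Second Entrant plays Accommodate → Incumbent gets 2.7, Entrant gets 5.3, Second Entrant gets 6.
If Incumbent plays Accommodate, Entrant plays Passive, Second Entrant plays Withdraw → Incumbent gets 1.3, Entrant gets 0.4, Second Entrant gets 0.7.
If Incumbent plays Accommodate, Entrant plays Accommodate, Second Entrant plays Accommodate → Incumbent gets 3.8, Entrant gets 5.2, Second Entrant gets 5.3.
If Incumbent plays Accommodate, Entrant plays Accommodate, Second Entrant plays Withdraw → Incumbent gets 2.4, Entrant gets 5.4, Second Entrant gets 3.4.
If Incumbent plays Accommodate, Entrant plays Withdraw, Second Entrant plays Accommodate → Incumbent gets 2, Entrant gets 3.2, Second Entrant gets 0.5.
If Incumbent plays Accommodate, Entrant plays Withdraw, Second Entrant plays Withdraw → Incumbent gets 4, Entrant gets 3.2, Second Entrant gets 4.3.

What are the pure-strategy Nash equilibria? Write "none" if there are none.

(Passive, Withdraw, Withdraw); (Accommodate, Passive, Accommodate)

For each strategy profile, look for a profitable unilateral deviation.
(Passive, Passive, Accommodate): Incumbent can switch to Accommodate (0.9 → 2.7). Not NE.
(Passive, Passive, Withdraw): Entrant can switch to Accommodate (3.2 → 3.7). Not NE.
(Passive, Accommodate, Accommodate): Incumbent can switch to Accommodate (2.3 → 3.8). Not NE.
(Passive, Accommodate, Withdraw): Incumbent can switch to Accommodate (1.6 → 2.4). Not NE.
(Passive, Withdraw, Accommodate): Second Entrant can switch to Withdraw (3.6 → 5). Not NE.
(Passive, Withdraw, Withdraw): Incumbent gets 4.2, best alternative 4; Entrant gets 5.4, best alternative 3.7; Second Entrant gets 5, best alternative 3.6. No profitable deviation — NE.
(Accommodate, Passive, Accommodate): Incumbent gets 2.7, best alternative 0.9; Entrant gets 5.3, best alternative 5.2; Second Entrant gets 6, best alternative 0.7. No profitable deviation — NE.
(Accommodate, Passive, Withdraw): Incumbent can switch to Passive (1.3 → 5.3). Not NE.
(Accommodate, Accommodate, Accommodate): Entrant can switch to Passive (5.2 → 5.3). Not NE.
(Accommodate, Accommodate, Withdraw): Second Entrant can switch to Accommodate (3.4 → 5.3). Not NE.
(Accommodate, Withdraw, Accommodate): Incumbent can switch to Passive (2 → 5.3). Not NE.
(Accommodate, Withdraw, Withdraw): Incumbent can switch to Passive (4 → 4.2). Not NE.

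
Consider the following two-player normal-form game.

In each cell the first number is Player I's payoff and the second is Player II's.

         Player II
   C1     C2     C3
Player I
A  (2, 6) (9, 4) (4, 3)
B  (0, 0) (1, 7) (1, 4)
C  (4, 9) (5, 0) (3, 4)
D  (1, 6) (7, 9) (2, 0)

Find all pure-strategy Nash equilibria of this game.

(C, C1)

Player I against C1: payoffs 2, 0, 4, 1 → best response C.
Player I against C2: payoffs 9, 1, 5, 7 → best response A.
Player I against C3: payoffs 4, 1, 3, 2 → best response A.
Player II against A: payoffs 6, 4, 3 → best response C1.
Player II against B: payoffs 0, 7, 4 → best response C2.
Player II against C: payoffs 9, 0, 4 → best response C1.
Player II against D: payoffs 6, 9, 0 → best response C2.
Mutual best responses: (C, C1).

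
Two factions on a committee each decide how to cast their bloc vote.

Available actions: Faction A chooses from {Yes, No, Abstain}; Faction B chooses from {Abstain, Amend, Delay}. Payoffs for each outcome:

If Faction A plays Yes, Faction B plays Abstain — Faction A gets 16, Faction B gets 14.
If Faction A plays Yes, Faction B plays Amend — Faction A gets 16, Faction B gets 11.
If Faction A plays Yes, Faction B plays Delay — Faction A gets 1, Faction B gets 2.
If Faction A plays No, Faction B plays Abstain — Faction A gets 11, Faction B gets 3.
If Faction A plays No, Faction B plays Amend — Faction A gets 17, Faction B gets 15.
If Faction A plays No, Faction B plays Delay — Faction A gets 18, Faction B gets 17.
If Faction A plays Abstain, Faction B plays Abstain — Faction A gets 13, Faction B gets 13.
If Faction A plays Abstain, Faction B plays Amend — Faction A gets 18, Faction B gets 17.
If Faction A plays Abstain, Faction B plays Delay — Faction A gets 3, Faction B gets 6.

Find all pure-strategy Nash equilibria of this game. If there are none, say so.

Pure-strategy Nash equilibria: (Yes, Abstain), (No, Delay), (Abstain, Amend)

Faction A against Abstain: payoffs 16, 11, 13 → best response Yes.
Faction A against Amend: payoffs 16, 17, 18 → best response Abstain.
Faction A against Delay: payoffs 1, 18, 3 → best response No.
Faction B against Yes: payoffs 14, 11, 2 → best response Abstain.
Faction B against No: payoffs 3, 15, 17 → best response Delay.
Faction B against Abstain: payoffs 13, 17, 6 → best response Amend.
Mutual best responses: (Yes, Abstain); (No, Delay); (Abstain, Amend).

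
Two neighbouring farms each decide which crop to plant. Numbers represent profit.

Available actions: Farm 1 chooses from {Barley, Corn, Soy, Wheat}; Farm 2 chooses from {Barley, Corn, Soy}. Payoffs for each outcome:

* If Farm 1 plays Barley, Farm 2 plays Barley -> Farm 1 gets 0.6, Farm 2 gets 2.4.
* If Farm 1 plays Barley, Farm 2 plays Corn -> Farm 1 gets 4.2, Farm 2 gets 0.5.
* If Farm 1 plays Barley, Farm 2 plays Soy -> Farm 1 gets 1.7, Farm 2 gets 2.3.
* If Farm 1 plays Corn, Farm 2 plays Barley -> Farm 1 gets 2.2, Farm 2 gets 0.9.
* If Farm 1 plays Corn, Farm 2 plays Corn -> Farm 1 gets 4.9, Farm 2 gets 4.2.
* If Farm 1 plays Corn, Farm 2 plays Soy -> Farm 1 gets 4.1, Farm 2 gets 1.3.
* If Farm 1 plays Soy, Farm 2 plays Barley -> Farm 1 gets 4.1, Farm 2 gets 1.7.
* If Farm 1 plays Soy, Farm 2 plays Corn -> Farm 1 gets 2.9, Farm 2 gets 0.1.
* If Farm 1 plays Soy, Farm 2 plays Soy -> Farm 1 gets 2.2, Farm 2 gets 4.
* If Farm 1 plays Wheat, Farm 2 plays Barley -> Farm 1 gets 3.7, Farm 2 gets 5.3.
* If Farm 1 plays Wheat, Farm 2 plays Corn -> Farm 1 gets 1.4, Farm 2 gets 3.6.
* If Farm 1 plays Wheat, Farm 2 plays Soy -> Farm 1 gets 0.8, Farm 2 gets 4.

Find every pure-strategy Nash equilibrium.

For each player, find the best response to each opponent profile; mutual best responses are the pure NE.
Farm 1 against Barley: payoffs 0.6, 2.2, 4.1, 3.7 → best response Soy.
Farm 1 against Corn: payoffs 4.2, 4.9, 2.9, 1.4 → best response Corn.
Farm 1 against Soy: payoffs 1.7, 4.1, 2.2, 0.8 → best response Corn.
Farm 2 against Barley: payoffs 2.4, 0.5, 2.3 → best response Barley.
Farm 2 against Corn: payoffs 0.9, 4.2, 1.3 → best response Corn.
Farm 2 against Soy: payoffs 1.7, 0.1, 4 → best response Soy.
Farm 2 against Wheat: payoffs 5.3, 3.6, 4 → best response Barley.
Mutual best responses: (Corn, Corn).

The unique pure-strategy Nash equilibrium is (Corn, Corn).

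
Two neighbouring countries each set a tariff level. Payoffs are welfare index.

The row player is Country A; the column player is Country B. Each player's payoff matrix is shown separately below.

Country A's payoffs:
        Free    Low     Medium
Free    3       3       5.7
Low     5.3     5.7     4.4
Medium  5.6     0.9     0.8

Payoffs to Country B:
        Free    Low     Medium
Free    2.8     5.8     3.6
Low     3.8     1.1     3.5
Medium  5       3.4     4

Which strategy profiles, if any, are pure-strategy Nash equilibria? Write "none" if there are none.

Mark each player's best response to every combination of opponents' strategies; a profile where every player is best-responding is a pure Nash equilibrium.
Country A against Free: payoffs 3, 5.3, 5.6 → best response Medium.
Country A against Low: payoffs 3, 5.7, 0.9 → best response Low.
Country A against Medium: payoffs 5.7, 4.4, 0.8 → best response Free.
Country B against Free: payoffs 2.8, 5.8, 3.6 → best response Low.
Country B against Low: payoffs 3.8, 1.1, 3.5 → best response Free.
Country B against Medium: payoffs 5, 3.4, 4 → best response Free.
Mutual best responses: (Medium, Free).

The unique pure-strategy Nash equilibrium is (Medium, Free).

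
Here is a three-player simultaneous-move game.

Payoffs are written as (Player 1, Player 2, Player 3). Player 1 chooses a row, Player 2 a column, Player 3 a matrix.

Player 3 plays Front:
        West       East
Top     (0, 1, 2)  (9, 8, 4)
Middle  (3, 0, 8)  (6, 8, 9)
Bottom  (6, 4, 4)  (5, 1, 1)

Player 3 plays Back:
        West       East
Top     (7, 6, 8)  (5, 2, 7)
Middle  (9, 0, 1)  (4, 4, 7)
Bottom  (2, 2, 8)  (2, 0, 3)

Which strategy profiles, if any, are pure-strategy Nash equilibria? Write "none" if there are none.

Player 1 against (West, Front): payoffs 0, 3, 6 → best response Bottom.
Player 1 against (West, Back): payoffs 7, 9, 2 → best response Middle.
Player 1 against (East, Front): payoffs 9, 6, 5 → best response Top.
Player 1 against (East, Back): payoffs 5, 4, 2 → best response Top.
Player 2 against (Top, Front): payoffs 1, 8 → best response East.
Player 2 against (Top, Back): payoffs 6, 2 → best response West.
Player 2 against (Middle, Front): payoffs 0, 8 → best response East.
Player 2 against (Middle, Back): payoffs 0, 4 → best response East.
Player 2 against (Bottom, Front): payoffs 4, 1 → best response West.
Player 2 against (Bottom, Back): payoffs 2, 0 → best response West.
Player 3 against (Top, West): payoffs 2, 8 → best response Back.
Player 3 against (Top, East): payoffs 4, 7 → best response Back.
Player 3 against (Middle, West): payoffs 8, 1 → best response Front.
Player 3 against (Middle, East): payoffs 9, 7 → best response Front.
Player 3 against (Bottom, West): payoffs 4, 8 → best response Back.
Player 3 against (Bottom, East): payoffs 1, 3 → best response Back.
No profile is a mutual best response for all players.

There is no pure-strategy Nash equilibrium.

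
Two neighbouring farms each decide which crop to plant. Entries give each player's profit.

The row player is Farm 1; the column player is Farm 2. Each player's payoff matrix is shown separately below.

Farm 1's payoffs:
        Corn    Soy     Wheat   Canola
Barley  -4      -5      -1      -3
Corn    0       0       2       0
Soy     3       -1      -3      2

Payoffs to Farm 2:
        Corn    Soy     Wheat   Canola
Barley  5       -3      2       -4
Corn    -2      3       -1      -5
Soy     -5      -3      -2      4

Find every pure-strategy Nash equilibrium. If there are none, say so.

(Barley, Corn): Farm 1 can switch to Corn (-4 → 0). Not NE.
(Barley, Soy): Farm 1 can switch to Corn (-5 → 0). Not NE.
(Barley, Wheat): Farm 1 can switch to Corn (-1 → 2). Not NE.
(Barley, Canola): Farm 1 can switch to Corn (-3 → 0). Not NE.
(Corn, Corn): Farm 1 can switch to Soy (0 → 3). Not NE.
(Corn, Soy): Farm 1 gets 0, best alternative -1; Farm 2 gets 3, best alternative -1. No profitable deviation — NE.
(Corn, Wheat): Farm 2 can switch to Soy (-1 → 3). Not NE.
(Corn, Canola): Farm 1 can switch to Soy (0 → 2). Not NE.
(Soy, Corn): Farm 2 can switch to Soy (-5 → -3). Not NE.
(Soy, Soy): Farm 1 can switch to Corn (-1 → 0). Not NE.
(Soy, Wheat): Farm 1 can switch to Barley (-3 → -1). Not NE.
(Soy, Canola): Farm 1 gets 2, best alternative 0; Farm 2 gets 4, best alternative -2. No profitable deviation — NE.

(Corn, Soy); (Soy, Canola)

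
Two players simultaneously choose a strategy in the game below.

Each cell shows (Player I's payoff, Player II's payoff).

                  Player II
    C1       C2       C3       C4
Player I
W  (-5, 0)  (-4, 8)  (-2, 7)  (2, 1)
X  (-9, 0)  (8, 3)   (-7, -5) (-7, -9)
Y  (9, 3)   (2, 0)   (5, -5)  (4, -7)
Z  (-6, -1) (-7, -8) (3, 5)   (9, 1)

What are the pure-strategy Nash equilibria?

(X, C2), (Y, C1)

(W, C1): Player I can switch to Y (-5 → 9). Not NE.
(W, C2): Player I can switch to X (-4 → 8). Not NE.
(W, C3): Player I can switch to Y (-2 → 5). Not NE.
(W, C4): Player I can switch to Y (2 → 4). Not NE.
(X, C1): Player I can switch to W (-9 → -5). Not NE.
(X, C2): Player I gets 8, best alternative 2; Player II gets 3, best alternative 0. No profitable deviation — NE.
(X, C3): Player I can switch to W (-7 → -2). Not NE.
(Y, C1): Player I gets 9, best alternative -5; Player II gets 3, best alternative 0. No profitable deviation — NE.
(The remaining 8 profiles each have a profitable deviation by the same check.)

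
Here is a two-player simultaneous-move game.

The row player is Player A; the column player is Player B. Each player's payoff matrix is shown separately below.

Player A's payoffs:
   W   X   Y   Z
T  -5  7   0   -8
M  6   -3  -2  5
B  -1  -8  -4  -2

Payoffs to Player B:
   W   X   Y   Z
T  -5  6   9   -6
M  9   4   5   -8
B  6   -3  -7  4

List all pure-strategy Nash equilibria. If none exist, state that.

Player A against W: payoffs -5, 6, -1 → best response M.
Player A against X: payoffs 7, -3, -8 → best response T.
Player A against Y: payoffs 0, -2, -4 → best response T.
Player A against Z: payoffs -8, 5, -2 → best response M.
Player B against T: payoffs -5, 6, 9, -6 → best response Y.
Player B against M: payoffs 9, 4, 5, -8 → best response W.
Player B against B: payoffs 6, -3, -7, 4 → best response W.
Mutual best responses: (T, Y); (M, W).

The pure Nash equilibria are (T, Y); (M, W).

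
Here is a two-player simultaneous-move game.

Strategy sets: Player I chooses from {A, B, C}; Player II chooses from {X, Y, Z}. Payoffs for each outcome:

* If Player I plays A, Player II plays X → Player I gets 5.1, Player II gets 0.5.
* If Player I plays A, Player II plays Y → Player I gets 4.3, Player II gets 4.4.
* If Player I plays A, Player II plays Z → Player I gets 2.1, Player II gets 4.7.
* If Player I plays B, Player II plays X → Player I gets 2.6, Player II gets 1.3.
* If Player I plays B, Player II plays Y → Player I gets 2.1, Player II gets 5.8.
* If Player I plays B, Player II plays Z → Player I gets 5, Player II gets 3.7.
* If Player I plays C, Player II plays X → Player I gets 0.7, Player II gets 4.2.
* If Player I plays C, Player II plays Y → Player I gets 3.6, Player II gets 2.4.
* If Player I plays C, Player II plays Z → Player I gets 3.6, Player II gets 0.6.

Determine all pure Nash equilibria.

none

Check each profile: it is a Nash equilibrium iff no player can strictly gain by switching unilaterally.
(A, X): Player II can switch to Y (0.5 → 4.4). Not NE.
(A, Y): Player II can switch to Z (4.4 → 4.7). Not NE.
(A, Z): Player I can switch to B (2.1 → 5). Not NE.
(B, X): Player I can switch to A (2.6 → 5.1). Not NE.
(B, Y): Player I can switch to A (2.1 → 4.3). Not NE.
(B, Z): Player II can switch to Y (3.7 → 5.8). Not NE.
(C, X): Player I can switch to A (0.7 → 5.1). Not NE.
(C, Y): Player I can switch to A (3.6 → 4.3). Not NE.
(C, Z): Player I can switch to B (3.6 → 5). Not NE.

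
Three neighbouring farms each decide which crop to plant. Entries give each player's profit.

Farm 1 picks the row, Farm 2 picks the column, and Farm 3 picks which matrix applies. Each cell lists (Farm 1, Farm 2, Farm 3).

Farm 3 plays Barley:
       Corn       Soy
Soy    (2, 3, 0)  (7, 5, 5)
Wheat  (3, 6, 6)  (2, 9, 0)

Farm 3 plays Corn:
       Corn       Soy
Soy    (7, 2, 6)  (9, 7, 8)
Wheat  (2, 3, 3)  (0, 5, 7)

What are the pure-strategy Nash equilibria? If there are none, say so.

Farm 1 against (Corn, Barley): payoffs 2, 3 → best response Wheat.
Farm 1 against (Corn, Corn): payoffs 7, 2 → best response Soy.
Farm 1 against (Soy, Barley): payoffs 7, 2 → best response Soy.
Farm 1 against (Soy, Corn): payoffs 9, 0 → best response Soy.
Farm 2 against (Soy, Barley): payoffs 3, 5 → best response Soy.
Farm 2 against (Soy, Corn): payoffs 2, 7 → best response Soy.
Farm 2 against (Wheat, Barley): payoffs 6, 9 → best response Soy.
Farm 2 against (Wheat, Corn): payoffs 3, 5 → best response Soy.
Farm 3 against (Soy, Corn): payoffs 0, 6 → best response Corn.
Farm 3 against (Soy, Soy): payoffs 5, 8 → best response Corn.
Farm 3 against (Wheat, Corn): payoffs 6, 3 → best response Barley.
Farm 3 against (Wheat, Soy): payoffs 0, 7 → best response Corn.
Mutual best responses: (Soy, Soy, Corn).

Pure NE: (Soy, Soy, Corn)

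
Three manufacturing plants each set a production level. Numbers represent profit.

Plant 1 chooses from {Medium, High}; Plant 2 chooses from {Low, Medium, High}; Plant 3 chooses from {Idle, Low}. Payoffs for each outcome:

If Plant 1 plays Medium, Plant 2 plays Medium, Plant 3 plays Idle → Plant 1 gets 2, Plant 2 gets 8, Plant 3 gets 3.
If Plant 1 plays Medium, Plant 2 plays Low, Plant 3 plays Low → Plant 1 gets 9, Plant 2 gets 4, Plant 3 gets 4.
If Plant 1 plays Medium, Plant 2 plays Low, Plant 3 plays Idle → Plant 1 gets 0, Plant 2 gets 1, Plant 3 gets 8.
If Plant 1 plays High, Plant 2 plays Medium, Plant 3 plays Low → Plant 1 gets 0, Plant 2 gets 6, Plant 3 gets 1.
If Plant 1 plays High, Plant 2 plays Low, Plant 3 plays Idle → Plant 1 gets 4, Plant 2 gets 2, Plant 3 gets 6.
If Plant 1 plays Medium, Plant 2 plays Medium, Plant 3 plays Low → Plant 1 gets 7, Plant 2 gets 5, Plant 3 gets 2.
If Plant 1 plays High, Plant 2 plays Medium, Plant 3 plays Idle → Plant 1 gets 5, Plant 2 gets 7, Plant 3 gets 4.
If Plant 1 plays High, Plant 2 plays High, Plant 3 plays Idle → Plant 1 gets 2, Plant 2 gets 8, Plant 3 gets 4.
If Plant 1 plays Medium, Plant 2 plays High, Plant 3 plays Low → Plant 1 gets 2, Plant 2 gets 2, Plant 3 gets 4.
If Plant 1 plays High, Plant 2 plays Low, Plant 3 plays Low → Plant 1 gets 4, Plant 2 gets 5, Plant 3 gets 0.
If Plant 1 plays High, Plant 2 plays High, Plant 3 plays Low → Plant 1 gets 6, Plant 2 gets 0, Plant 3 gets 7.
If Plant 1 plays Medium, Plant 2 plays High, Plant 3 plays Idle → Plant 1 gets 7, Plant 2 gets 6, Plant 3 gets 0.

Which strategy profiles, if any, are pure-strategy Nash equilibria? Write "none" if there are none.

Check each profile: it is a Nash equilibrium iff no player can strictly gain by switching unilaterally.
(Medium, Low, Idle): Plant 1 can switch to High (0 → 4). Not NE.
(Medium, Low, Low): Plant 2 can switch to Medium (4 → 5). Not NE.
(Medium, Medium, Idle): Plant 1 can switch to High (2 → 5). Not NE.
(Medium, Medium, Low): Plant 3 can switch to Idle (2 → 3). Not NE.
(Medium, High, Idle): Plant 2 can switch to Medium (6 → 8). Not NE.
(Medium, High, Low): Plant 1 can switch to High (2 → 6). Not NE.
(High, Low, Idle): Plant 2 can switch to Medium (2 → 7). Not NE.
(High, Low, Low): Plant 1 can switch to Medium (4 → 9). Not NE.
(High, Medium, Idle): Plant 2 can switch to High (7 → 8). Not NE.
(High, Medium, Low): Plant 1 can switch to Medium (0 → 7). Not NE.
(High, High, Idle): Plant 1 can switch to Medium (2 → 7). Not NE.
(High, High, Low): Plant 2 can switch to Low (0 → 5). Not NE.

none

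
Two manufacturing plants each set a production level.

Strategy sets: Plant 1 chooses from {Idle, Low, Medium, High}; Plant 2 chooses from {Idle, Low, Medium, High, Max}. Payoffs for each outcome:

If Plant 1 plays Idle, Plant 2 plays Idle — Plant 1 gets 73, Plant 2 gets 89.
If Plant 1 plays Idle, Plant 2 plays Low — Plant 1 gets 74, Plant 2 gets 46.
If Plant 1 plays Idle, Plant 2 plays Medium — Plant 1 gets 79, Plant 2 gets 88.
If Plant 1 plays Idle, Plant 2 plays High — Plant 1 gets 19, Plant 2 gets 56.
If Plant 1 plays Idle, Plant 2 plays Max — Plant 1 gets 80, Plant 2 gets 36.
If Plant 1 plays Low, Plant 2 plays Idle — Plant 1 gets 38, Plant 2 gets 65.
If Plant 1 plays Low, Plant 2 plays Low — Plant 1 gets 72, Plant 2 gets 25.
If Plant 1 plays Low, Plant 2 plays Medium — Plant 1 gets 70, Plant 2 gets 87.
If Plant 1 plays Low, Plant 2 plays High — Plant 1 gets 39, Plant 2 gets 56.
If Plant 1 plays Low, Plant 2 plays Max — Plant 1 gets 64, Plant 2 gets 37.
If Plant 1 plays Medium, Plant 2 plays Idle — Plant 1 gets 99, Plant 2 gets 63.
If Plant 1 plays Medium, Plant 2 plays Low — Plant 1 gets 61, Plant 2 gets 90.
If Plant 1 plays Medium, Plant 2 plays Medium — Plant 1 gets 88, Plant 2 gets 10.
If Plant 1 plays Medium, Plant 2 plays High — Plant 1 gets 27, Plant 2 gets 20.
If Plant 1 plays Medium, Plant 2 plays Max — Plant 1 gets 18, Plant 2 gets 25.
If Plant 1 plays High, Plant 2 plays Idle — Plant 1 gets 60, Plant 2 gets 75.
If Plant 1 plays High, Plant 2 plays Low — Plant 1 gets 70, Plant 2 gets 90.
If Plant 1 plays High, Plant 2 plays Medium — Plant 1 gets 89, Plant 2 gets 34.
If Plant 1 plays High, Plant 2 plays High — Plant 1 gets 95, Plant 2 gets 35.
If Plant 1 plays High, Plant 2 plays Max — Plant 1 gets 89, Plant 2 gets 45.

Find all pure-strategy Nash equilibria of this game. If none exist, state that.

No pure-strategy Nash equilibrium.

For each player, find the best response to each opponent profile; mutual best responses are the pure NE.
Plant 1 against Idle: payoffs 73, 38, 99, 60 → best response Medium.
Plant 1 against Low: payoffs 74, 72, 61, 70 → best response Idle.
Plant 1 against Medium: payoffs 79, 70, 88, 89 → best response High.
Plant 1 against High: payoffs 19, 39, 27, 95 → best response High.
Plant 1 against Max: payoffs 80, 64, 18, 89 → best response High.
Plant 2 against Idle: payoffs 89, 46, 88, 56, 36 → best response Idle.
Plant 2 against Low: payoffs 65, 25, 87, 56, 37 → best response Medium.
Plant 2 against Medium: payoffs 63, 90, 10, 20, 25 → best response Low.
Plant 2 against High: payoffs 75, 90, 34, 35, 45 → best response Low.
No profile is a mutual best response for all players.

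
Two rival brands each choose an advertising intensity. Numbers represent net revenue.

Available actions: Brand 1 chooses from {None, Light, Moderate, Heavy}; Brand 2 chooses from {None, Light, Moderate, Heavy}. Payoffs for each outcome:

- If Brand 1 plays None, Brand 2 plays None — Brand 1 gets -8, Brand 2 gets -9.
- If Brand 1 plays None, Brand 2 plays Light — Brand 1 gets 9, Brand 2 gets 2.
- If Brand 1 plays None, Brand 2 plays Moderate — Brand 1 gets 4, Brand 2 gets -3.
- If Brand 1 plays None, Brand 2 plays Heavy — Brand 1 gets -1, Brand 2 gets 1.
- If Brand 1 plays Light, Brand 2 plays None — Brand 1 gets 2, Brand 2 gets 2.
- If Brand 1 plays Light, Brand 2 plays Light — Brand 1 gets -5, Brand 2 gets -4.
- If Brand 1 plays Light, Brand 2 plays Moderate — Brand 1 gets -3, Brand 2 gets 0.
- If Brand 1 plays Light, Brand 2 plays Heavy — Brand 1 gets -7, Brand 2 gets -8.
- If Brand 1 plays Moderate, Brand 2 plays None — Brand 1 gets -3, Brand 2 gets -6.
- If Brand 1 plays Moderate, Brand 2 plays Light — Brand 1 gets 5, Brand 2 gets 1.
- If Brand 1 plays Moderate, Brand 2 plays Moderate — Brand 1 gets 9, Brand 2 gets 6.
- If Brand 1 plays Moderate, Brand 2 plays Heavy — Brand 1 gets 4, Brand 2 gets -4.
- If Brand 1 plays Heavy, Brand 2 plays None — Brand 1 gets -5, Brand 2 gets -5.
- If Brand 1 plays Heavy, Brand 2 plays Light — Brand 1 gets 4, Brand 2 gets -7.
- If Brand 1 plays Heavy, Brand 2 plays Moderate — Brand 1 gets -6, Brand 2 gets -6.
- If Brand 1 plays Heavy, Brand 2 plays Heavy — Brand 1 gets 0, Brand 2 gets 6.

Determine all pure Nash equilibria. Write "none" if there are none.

(None, Light), (Light, None), (Moderate, Moderate)

(None, None): Brand 1 can switch to Light (-8 → 2). Not NE.
(None, Light): Brand 1 gets 9, best alternative 5; Brand 2 gets 2, best alternative 1. No profitable deviation — NE.
(None, Moderate): Brand 1 can switch to Moderate (4 → 9). Not NE.
(None, Heavy): Brand 1 can switch to Moderate (-1 → 4). Not NE.
(Light, None): Brand 1 gets 2, best alternative -3; Brand 2 gets 2, best alternative 0. No profitable deviation — NE.
(Light, Light): Brand 1 can switch to None (-5 → 9). Not NE.
(Light, Moderate): Brand 1 can switch to None (-3 → 4). Not NE.
(Light, Heavy): Brand 1 can switch to None (-7 → -1). Not NE.
(Moderate, None): Brand 1 can switch to Light (-3 → 2). Not NE.
(Moderate, Light): Brand 1 can switch to None (5 → 9). Not NE.
(Moderate, Moderate): Brand 1 gets 9, best alternative 4; Brand 2 gets 6, best alternative 1. No profitable deviation — NE.
(The remaining 5 profiles each have a profitable deviation by the same check.)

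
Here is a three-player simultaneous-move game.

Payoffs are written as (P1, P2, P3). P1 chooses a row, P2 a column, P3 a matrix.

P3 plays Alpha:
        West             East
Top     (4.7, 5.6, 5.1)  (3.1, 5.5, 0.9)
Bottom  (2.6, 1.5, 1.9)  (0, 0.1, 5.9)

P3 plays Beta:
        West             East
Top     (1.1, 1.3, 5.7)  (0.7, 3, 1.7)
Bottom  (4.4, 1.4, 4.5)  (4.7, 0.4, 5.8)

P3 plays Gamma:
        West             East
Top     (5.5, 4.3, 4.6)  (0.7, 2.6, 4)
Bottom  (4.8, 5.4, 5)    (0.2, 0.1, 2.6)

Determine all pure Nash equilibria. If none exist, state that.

P1 against (West, Alpha): payoffs 4.7, 2.6 → best response Top.
P1 against (West, Beta): payoffs 1.1, 4.4 → best response Bottom.
P1 against (West, Gamma): payoffs 5.5, 4.8 → best response Top.
P1 against (East, Alpha): payoffs 3.1, 0 → best response Top.
P1 against (East, Beta): payoffs 0.7, 4.7 → best response Bottom.
P1 against (East, Gamma): payoffs 0.7, 0.2 → best response Top.
P2 against (Top, Alpha): payoffs 5.6, 5.5 → best response West.
P2 against (Top, Beta): payoffs 1.3, 3 → best response East.
P2 against (Top, Gamma): payoffs 4.3, 2.6 → best response West.
P2 against (Bottom, Alpha): payoffs 1.5, 0.1 → best response West.
P2 against (Bottom, Beta): payoffs 1.4, 0.4 → best response West.
P2 against (Bottom, Gamma): payoffs 5.4, 0.1 → best response West.
P3 against (Top, West): payoffs 5.1, 5.7, 4.6 → best response Beta.
P3 against (Top, East): payoffs 0.9, 1.7, 4 → best response Gamma.
P3 against (Bottom, West): payoffs 1.9, 4.5, 5 → best response Gamma.
P3 against (Bottom, East): payoffs 5.9, 5.8, 2.6 → best response Alpha.
No profile is a mutual best response for all players.

none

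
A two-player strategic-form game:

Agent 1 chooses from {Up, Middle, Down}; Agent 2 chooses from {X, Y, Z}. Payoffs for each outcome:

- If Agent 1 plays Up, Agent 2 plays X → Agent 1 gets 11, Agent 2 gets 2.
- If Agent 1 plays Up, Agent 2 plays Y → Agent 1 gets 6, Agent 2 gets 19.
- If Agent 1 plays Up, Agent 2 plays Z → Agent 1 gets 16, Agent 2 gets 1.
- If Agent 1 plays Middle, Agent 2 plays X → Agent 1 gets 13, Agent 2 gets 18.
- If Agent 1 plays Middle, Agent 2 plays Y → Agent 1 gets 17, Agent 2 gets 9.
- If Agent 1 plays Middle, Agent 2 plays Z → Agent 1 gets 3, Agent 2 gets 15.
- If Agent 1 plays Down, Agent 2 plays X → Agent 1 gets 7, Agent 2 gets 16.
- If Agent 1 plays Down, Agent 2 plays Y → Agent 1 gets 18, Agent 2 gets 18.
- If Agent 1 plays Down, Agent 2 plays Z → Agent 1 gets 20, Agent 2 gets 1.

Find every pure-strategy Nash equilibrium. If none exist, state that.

(Middle, X) and (Down, Y)

Agent 1 against X: payoffs 11, 13, 7 → best response Middle.
Agent 1 against Y: payoffs 6, 17, 18 → best response Down.
Agent 1 against Z: payoffs 16, 3, 20 → best response Down.
Agent 2 against Up: payoffs 2, 19, 1 → best response Y.
Agent 2 against Middle: payoffs 18, 9, 15 → best response X.
Agent 2 against Down: payoffs 16, 18, 1 → best response Y.
Mutual best responses: (Middle, X); (Down, Y).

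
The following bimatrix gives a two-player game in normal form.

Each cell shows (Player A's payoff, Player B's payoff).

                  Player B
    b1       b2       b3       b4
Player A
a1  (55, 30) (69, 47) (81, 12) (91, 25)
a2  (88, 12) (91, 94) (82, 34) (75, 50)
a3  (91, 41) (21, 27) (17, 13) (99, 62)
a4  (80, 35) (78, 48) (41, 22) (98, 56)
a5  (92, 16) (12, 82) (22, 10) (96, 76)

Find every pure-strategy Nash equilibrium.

For each strategy profile, look for a profitable unilateral deviation.
(a1, b1): Player A can switch to a2 (55 → 88). Not NE.
(a1, b2): Player A can switch to a2 (69 → 91). Not NE.
(a1, b3): Player A can switch to a2 (81 → 82). Not NE.
(a1, b4): Player A can switch to a3 (91 → 99). Not NE.
(a2, b1): Player A can switch to a3 (88 → 91). Not NE.
(a2, b2): Player A gets 91, best alternative 78; Player B gets 94, best alternative 50. No profitable deviation — NE.
(a2, b3): Player B can switch to b2 (34 → 94). Not NE.
(a2, b4): Player A can switch to a1 (75 → 91). Not NE.
(a3, b1): Player A can switch to a5 (91 → 92). Not NE.
(a3, b2): Player A can switch to a1 (21 → 69). Not NE.
(a3, b3): Player A can switch to a1 (17 → 81). Not NE.
(a3, b4): Player A gets 99, best alternative 98; Player B gets 62, best alternative 41. No profitable deviation — NE.
(a4, b1): Player A can switch to a2 (80 → 88). Not NE.
(a4, b2): Player A can switch to a2 (78 → 91). Not NE.
(The remaining 6 profiles each have a profitable deviation by the same check.)

Pure-strategy Nash equilibria: (a2, b2); (a3, b4)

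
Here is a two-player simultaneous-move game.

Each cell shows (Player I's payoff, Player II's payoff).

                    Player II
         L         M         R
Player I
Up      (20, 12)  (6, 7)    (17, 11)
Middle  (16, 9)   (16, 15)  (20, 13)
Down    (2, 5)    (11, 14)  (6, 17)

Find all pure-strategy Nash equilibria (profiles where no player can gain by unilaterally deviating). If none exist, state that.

Player I against L: payoffs 20, 16, 2 → best response Up.
Player I against M: payoffs 6, 16, 11 → best response Middle.
Player I against R: payoffs 17, 20, 6 → best response Middle.
Player II against Up: payoffs 12, 7, 11 → best response L.
Player II against Middle: payoffs 9, 15, 13 → best response M.
Player II against Down: payoffs 5, 14, 17 → best response R.
Mutual best responses: (Up, L); (Middle, M).

The pure Nash equilibria are (Up, L), (Middle, M).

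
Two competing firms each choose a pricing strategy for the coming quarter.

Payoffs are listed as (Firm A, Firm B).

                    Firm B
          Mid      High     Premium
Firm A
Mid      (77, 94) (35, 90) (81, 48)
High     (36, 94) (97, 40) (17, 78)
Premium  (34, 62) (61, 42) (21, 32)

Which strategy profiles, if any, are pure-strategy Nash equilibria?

Firm A against Mid: payoffs 77, 36, 34 → best response Mid.
Firm A against High: payoffs 35, 97, 61 → best response High.
Firm A against Premium: payoffs 81, 17, 21 → best response Mid.
Firm B against Mid: payoffs 94, 90, 48 → best response Mid.
Firm B against High: payoffs 94, 40, 78 → best response Mid.
Firm B against Premium: payoffs 62, 42, 32 → best response Mid.
Mutual best responses: (Mid, Mid).

Pure NE: (Mid, Mid)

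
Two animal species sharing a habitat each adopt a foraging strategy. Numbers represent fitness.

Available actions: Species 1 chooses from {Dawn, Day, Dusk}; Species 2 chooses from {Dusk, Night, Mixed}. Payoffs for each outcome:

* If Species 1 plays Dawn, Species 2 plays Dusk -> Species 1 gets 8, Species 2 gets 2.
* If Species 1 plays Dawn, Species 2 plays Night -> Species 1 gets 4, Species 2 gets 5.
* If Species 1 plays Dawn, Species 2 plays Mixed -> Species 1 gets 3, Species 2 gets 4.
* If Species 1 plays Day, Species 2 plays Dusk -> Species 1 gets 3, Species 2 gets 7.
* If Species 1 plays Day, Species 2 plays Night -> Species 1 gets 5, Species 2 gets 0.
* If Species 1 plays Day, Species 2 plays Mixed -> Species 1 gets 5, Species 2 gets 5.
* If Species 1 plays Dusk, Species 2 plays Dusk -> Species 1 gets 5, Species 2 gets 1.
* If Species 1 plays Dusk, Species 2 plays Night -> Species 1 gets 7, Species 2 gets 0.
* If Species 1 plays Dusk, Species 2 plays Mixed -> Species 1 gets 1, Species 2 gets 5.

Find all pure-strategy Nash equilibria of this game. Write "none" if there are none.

Mark each player's best response to every combination of opponents' strategies; a profile where every player is best-responding is a pure Nash equilibrium.
Species 1 against Dusk: payoffs 8, 3, 5 → best response Dawn.
Species 1 against Night: payoffs 4, 5, 7 → best response Dusk.
Species 1 against Mixed: payoffs 3, 5, 1 → best response Day.
Species 2 against Dawn: payoffs 2, 5, 4 → best response Night.
Species 2 against Day: payoffs 7, 0, 5 → best response Dusk.
Species 2 against Dusk: payoffs 1, 0, 5 → best response Mixed.
No profile is a mutual best response for all players.

No pure-strategy Nash equilibrium.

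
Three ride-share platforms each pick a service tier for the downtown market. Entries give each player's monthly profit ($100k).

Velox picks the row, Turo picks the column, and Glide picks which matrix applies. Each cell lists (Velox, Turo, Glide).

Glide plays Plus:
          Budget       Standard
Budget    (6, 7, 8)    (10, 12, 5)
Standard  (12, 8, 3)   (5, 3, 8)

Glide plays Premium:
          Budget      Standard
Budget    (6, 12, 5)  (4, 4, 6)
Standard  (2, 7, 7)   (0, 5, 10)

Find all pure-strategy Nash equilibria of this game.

(Budget, Budget, Plus): Velox can switch to Standard (6 → 12). Not NE.
(Budget, Budget, Premium): Glide can switch to Plus (5 → 8). Not NE.
(Budget, Standard, Plus): Glide can switch to Premium (5 → 6). Not NE.
(Budget, Standard, Premium): Turo can switch to Budget (4 → 12). Not NE.
(Standard, Budget, Plus): Glide can switch to Premium (3 → 7). Not NE.
(Standard, Budget, Premium): Velox can switch to Budget (2 → 6). Not NE.
(The remaining 2 profiles each have a profitable deviation by the same check.)

none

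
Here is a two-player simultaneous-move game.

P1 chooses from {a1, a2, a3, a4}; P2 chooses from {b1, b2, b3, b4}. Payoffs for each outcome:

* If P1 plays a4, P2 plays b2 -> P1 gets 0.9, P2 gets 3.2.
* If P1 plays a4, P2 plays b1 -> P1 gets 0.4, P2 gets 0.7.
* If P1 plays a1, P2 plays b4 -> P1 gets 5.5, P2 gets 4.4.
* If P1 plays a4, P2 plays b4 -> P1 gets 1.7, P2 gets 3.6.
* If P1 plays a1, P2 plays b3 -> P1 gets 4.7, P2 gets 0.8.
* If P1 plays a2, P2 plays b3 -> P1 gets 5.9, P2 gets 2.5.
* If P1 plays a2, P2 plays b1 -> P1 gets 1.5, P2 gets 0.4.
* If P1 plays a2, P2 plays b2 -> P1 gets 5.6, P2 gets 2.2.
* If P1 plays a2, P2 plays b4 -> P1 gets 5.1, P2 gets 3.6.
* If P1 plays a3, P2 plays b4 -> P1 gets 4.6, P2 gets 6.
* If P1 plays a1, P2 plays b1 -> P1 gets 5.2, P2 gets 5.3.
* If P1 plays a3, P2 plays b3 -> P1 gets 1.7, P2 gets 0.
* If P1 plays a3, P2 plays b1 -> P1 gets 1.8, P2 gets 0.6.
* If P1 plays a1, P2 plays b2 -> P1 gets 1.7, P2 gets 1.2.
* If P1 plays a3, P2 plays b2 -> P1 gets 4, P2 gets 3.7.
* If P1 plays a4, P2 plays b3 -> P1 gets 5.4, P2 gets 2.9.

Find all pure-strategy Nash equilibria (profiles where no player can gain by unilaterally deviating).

(a1, b1): P1 gets 5.2, best alternative 1.8; P2 gets 5.3, best alternative 4.4. No profitable deviation — NE.
(a1, b2): P1 can switch to a2 (1.7 → 5.6). Not NE.
(a1, b3): P1 can switch to a2 (4.7 → 5.9). Not NE.
(a1, b4): P2 can switch to b1 (4.4 → 5.3). Not NE.
(a2, b1): P1 can switch to a1 (1.5 → 5.2). Not NE.
(a2, b2): P2 can switch to b3 (2.2 → 2.5). Not NE.
(a2, b3): P2 can switch to b4 (2.5 → 3.6). Not NE.
(The remaining 9 profiles each have a profitable deviation by the same check.)

The unique pure-strategy Nash equilibrium is (a1, b1).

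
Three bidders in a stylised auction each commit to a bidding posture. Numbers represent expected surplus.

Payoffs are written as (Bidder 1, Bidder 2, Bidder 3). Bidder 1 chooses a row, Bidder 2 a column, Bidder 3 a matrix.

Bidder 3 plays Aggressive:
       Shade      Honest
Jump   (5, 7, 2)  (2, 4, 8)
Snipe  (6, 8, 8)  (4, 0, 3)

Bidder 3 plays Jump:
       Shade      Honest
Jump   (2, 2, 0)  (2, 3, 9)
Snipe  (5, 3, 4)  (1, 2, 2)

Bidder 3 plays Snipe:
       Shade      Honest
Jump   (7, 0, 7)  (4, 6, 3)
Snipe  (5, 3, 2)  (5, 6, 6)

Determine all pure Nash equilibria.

Bidder 1 against (Shade, Aggressive): payoffs 5, 6 → best response Snipe.
Bidder 1 against (Shade, Jump): payoffs 2, 5 → best response Snipe.
Bidder 1 against (Shade, Snipe): payoffs 7, 5 → best response Jump.
Bidder 1 against (Honest, Aggressive): payoffs 2, 4 → best response Snipe.
Bidder 1 against (Honest, Jump): payoffs 2, 1 → best response Jump.
Bidder 1 against (Honest, Snipe): payoffs 4, 5 → best response Snipe.
Bidder 2 against (Jump, Aggressive): payoffs 7, 4 → best response Shade.
Bidder 2 against (Jump, Jump): payoffs 2, 3 → best response Honest.
Bidder 2 against (Jump, Snipe): payoffs 0, 6 → best response Honest.
Bidder 2 against (Snipe, Aggressive): payoffs 8, 0 → best response Shade.
Bidder 2 against (Snipe, Jump): payoffs 3, 2 → best response Shade.
Bidder 2 against (Snipe, Snipe): payoffs 3, 6 → best response Honest.
Bidder 3 against (Jump, Shade): payoffs 2, 0, 7 → best response Snipe.
Bidder 3 against (Jump, Honest): payoffs 8, 9, 3 → best response Jump.
Bidder 3 against (Snipe, Shade): payoffs 8, 4, 2 → best response Aggressive.
Bidder 3 against (Snipe, Honest): payoffs 3, 2, 6 → best response Snipe.
Mutual best responses: (Jump, Honest, Jump); (Snipe, Shade, Aggressive); (Snipe, Honest, Snipe).

(Jump, Honest, Jump) and (Snipe, Shade, Aggressive) and (Snipe, Honest, Snipe)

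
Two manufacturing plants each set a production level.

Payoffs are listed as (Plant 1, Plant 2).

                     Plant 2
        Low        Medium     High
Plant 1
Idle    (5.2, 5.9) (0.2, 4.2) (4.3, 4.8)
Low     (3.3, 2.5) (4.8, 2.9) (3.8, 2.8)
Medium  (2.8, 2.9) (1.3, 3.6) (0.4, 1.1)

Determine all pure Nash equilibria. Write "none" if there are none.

Pure-strategy Nash equilibria: (Idle, Low) and (Low, Medium)

For each player, find the best response to each opponent profile; mutual best responses are the pure NE.
Plant 1 against Low: payoffs 5.2, 3.3, 2.8 → best response Idle.
Plant 1 against Medium: payoffs 0.2, 4.8, 1.3 → best response Low.
Plant 1 against High: payoffs 4.3, 3.8, 0.4 → best response Idle.
Plant 2 against Idle: payoffs 5.9, 4.2, 4.8 → best response Low.
Plant 2 against Low: payoffs 2.5, 2.9, 2.8 → best response Medium.
Plant 2 against Medium: payoffs 2.9, 3.6, 1.1 → best response Medium.
Mutual best responses: (Idle, Low); (Low, Medium).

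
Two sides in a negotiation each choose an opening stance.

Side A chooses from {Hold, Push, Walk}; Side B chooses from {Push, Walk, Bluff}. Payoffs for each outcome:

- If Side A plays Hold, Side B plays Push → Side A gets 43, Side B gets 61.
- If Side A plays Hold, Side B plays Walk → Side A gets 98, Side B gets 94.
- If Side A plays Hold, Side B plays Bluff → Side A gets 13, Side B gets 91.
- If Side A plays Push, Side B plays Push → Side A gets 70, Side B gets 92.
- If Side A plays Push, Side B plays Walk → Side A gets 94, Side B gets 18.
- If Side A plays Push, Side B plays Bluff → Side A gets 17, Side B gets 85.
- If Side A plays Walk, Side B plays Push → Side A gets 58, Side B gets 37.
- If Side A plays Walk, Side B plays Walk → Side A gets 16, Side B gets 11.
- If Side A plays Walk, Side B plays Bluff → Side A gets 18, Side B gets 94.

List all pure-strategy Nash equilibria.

Check each profile: it is a Nash equilibrium iff no player can strictly gain by switching unilaterally.
(Hold, Push): Side A can switch to Push (43 → 70). Not NE.
(Hold, Walk): Side A gets 98, best alternative 94; Side B gets 94, best alternative 91. No profitable deviation — NE.
(Hold, Bluff): Side A can switch to Push (13 → 17). Not NE.
(Push, Push): Side A gets 70, best alternative 58; Side B gets 92, best alternative 85. No profitable deviation — NE.
(Push, Walk): Side A can switch to Hold (94 → 98). Not NE.
(Push, Bluff): Side A can switch to Walk (17 → 18). Not NE.
(Walk, Push): Side A can switch to Push (58 → 70). Not NE.
(Walk, Walk): Side A can switch to Hold (16 → 98). Not NE.
(Walk, Bluff): Side A gets 18, best alternative 17; Side B gets 94, best alternative 37. No profitable deviation — NE.

Pure-strategy Nash equilibria: (Hold, Walk), (Push, Push), (Walk, Bluff)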